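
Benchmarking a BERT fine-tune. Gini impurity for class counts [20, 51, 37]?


Probabilities: [20/108, 51/108, 37/108] ≈ [0.1852, 0.4722, 0.3426]
Σpᵢ² = (400 + 2601 + 1369)/108² = 4370/11664
Gini = 1 - Σpᵢ² = 1 - 4370/11664 = 0.6253

0.6253


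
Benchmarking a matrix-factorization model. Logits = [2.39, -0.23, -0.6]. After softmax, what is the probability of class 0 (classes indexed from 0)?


Exponentials: e^2.39=10.9135, e^-0.23=0.7945, e^-0.6=0.5488
Sum = 12.2568
Softmax = [0.8904, 0.0648, 0.0448]
p[0] = 10.9135/12.2568 = 0.8904

0.8904


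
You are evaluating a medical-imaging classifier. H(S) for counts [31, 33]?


Probabilities: [31/64, 33/64] ≈ [0.4844, 0.5156]
H = -((31/64)·log₂(31/64) + (33/64)·log₂(33/64))
  = 0.9993 bits

0.9993 bits


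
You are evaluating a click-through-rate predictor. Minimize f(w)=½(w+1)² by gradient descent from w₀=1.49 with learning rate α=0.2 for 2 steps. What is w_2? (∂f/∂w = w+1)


step 1: grad = 1.49+1 = 2.49; w = 1.49 - 0.2·(2.49) = 0.992
step 2: grad = 0.992+1 = 1.992; w = 0.992 - 0.2·(1.992) = 0.5936

0.5936


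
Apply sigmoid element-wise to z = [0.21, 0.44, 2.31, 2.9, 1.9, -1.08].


σ(0.21) = 1/(1+e^-0.21) = 0.5523
σ(0.44) = 1/(1+e^-0.44) = 0.6083
σ(2.31) = 1/(1+e^-2.31) = 0.9097
σ(2.9) = 1/(1+e^-2.9) = 0.9478
σ(1.9) = 1/(1+e^-1.9) = 0.8699
σ(-1.08) = 1/(1+e^1.08) = 0.2535
result = [0.5523, 0.6083, 0.9097, 0.9478, 0.8699, 0.2535]

[0.5523, 0.6083, 0.9097, 0.9478, 0.8699, 0.2535]


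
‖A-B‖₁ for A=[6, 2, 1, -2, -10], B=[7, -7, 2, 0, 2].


d = |6-7| + |2+ 7| + |1-2| + |-2-0| + |-10-2|
  = 1 + 9 + 1 + 2 + 12
  = 25

25


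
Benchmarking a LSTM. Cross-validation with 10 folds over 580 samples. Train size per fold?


Fold size = 580/10 = 58
Training per fold = 580 - 58 = 522

522


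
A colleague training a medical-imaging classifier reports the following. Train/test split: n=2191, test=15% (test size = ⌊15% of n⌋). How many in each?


Test = ⌊2191·15/100⌋ = 328
Train = 2191 - 328 = 1863

Train: 1863, Test: 328


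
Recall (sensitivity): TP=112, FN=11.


Recall = TP/(TP+FN)
= 112/(112+11)
= 112/123 = 91.06%

91.06%


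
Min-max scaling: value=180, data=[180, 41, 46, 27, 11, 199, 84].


min=11, max=199
(180-11)/(199-11) = 169/188 = 0.8989

0.8989


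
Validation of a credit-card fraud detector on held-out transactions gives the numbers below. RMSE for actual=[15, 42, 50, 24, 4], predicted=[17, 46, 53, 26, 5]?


MSE = 34/5 = 6.8
RMSE = √(34/5) = 2.6077

2.6077


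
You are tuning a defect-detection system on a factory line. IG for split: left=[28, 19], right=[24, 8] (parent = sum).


Parent = [52, 27], H_parent = 0.9265
H_left = 0.9734 (n=47), H_right = 0.8113 (n=32)
H_children = (47/79)·0.9734 + (32/79)·0.8113 = 0.9077
IG = 0.9265 - 0.9077 = 0.0188

0.0188


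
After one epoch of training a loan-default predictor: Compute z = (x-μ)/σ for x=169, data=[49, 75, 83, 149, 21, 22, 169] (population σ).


μ = 81.1429, σ = 54.1332
z = (169 - 81.1429)/54.1332 = 1.623

1.623


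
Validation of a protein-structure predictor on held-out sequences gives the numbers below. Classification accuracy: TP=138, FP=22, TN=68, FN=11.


Accuracy = (TP+TN)/(TP+TN+FP+FN)
= (138+68)/(239)
= 206/239 = 86.19%

86.19%


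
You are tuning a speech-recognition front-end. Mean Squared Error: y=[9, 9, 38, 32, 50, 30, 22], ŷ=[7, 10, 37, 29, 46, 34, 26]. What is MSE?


Squared errors: (9-7)²=4, (9-10)²=1, (38-37)²=1, (32-29)²=9, (50-46)²=16, (30-34)²=16, (22-26)²=16
Sum = 63
MSE = 63/7 = 9

9


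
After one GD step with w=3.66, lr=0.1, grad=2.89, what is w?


w_new = w - α·∇
= 3.66 - 0.1·2.89
= 3.66 - 0.289
= 3.371

3.371


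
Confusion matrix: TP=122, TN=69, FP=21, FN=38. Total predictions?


Total = TP + TN + FP + FN
= 122 + 69 + 21 + 38
= 250
(Predicted positive: 143, predicted negative: 107)

250


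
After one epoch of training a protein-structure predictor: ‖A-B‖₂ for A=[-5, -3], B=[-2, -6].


d = √((-5+ 2)² + (-3+ 6)²)
  = √(9 + 9)
  = √18 = 4.2426

4.2426


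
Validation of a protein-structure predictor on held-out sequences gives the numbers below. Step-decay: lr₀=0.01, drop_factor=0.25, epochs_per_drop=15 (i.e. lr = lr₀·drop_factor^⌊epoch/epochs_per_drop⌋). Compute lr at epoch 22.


n_drops = ⌊22/15⌋ = 1
lr = 0.01·0.25^1 = 0.01·0.25 = 0.0025

0.0025


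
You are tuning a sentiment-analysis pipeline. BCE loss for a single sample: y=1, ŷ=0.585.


BCE = -[y·ln(p) + (1-y)·ln(1-p)]
= -1·ln(0.585) - 0
= -ln(0.585) = 0.5361

0.5361


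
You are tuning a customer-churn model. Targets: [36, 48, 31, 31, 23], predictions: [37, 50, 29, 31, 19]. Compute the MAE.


Absolute errors: |36-37|=1, |48-50|=2, |31-29|=2, |31-31|=0, |23-19|=4
Sum = 9
MAE = 9/5 = 9/5

9/5


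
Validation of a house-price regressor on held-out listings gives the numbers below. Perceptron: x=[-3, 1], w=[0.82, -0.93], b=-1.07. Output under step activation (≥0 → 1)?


z = (-3)·(0.82) + (1)·(-0.93) - 1.07
  = -4.46
step(z) = 0 (z<0)

0


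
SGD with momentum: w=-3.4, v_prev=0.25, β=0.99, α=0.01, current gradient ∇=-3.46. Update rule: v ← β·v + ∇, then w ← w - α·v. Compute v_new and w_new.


v_new = 0.99·0.25 - 3.46 = 0.2475 - 3.46 = -3.2125
w_new = -3.4 - 0.01·-3.2125 = -3.4 + 0.032125 = -3.367875

v_new=-3.2125, w_new=-3.367875


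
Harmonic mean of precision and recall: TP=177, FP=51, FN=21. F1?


Precision = 177/228 = 0.7763
Recall = 177/198 = 0.8939
F1 = 2·P·R/(P+R) = 2·TP/(2·TP+FP+FN) = 354/(354+51+21) = 354/426 = 0.831

0.831


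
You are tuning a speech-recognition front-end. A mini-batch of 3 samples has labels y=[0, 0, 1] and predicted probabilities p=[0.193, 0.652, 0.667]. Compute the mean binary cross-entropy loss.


L[0] = -ln(1-0.193) = -ln(0.807) = 0.2144
L[1] = -ln(1-0.652) = -ln(0.348) = 1.0556
L[2] = -ln(0.667) = 0.405
mean = (0.2144 + 1.0556 + 0.405)/3 = 0.5583

0.5583


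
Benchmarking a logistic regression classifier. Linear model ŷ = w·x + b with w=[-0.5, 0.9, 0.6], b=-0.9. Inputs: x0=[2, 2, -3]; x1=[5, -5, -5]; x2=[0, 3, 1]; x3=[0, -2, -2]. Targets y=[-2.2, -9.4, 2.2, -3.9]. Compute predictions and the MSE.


ŷ0 = (-0.5)·(2) + (0.9)·(2) + (0.6)·(-3) - 0.9 = -1.9
ŷ1 = (-0.5)·(5) + (0.9)·(-5) + (0.6)·(-5) - 0.9 = -10.9
ŷ2 = (-0.5)·(0) + (0.9)·(3) + (0.6)·(1) - 0.9 = 2.4
ŷ3 = (-0.5)·(0) + (0.9)·(-2) + (0.6)·(-2) - 0.9 = -3.9
errors² = [0.09, 2.25, 0.04, 0.0]
MSE = 2.3800/4 = 0.595

0.595


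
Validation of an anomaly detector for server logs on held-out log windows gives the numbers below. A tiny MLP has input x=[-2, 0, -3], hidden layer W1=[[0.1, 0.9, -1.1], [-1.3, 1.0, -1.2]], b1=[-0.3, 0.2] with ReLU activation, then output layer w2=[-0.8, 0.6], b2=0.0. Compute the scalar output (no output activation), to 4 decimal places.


z1[0] = (0.1)·(-2) + (0.9)·(0) + (-1.1)·(-3) - 0.3 = 2.8
z1[1] = (-1.3)·(-2) + (1.0)·(0) + (-1.2)·(-3) + 0.2 = 6.4
h = ReLU(z1) = [2.8, 6.4]
output = (-0.8)·(2.8) + (0.6)·(6.4) + 0.0 = 1.6

1.6


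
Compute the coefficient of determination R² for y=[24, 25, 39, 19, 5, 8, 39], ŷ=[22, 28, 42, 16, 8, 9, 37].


ȳ = 22.7143
SS_res = Σ(y-ŷ)² = 45
SS_tot = Σ(y-ȳ)² = 1081.43
R² = 1 - SS_res/SS_tot = 1 - 0.0416 = 0.9584

0.9584


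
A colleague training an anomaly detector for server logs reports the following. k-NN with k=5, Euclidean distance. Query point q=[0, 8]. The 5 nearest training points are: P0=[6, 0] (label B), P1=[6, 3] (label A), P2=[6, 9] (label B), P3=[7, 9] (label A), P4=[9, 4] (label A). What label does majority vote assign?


d(q,P0) = 10.0  (label B)
d(q,P1) = 7.8102  (label A)
d(q,P2) = 6.0828  (label B)
d(q,P3) = 7.0711  (label A)
d(q,P4) = 9.8489  (label A)
Votes: A=3, B=2
Majority → A

A


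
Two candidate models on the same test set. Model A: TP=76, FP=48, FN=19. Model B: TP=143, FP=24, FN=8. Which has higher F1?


Model A: P=76/124=0.6129, R=76/95=0.8, F1=2PR/(P+R)=2TP/(2TP+FP+FN)=152/219=0.6941
Model B: P=143/167=0.8563, R=143/151=0.947, F1=2PR/(P+R)=2TP/(2TP+FP+FN)=286/318=0.8994
0.6941 < 0.8994 → Model B

Model B


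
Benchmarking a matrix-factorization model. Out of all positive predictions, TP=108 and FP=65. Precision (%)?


Precision = TP/(TP+FP)
= 108/(108+65)
= 108/173 = 62.43%

62.43%


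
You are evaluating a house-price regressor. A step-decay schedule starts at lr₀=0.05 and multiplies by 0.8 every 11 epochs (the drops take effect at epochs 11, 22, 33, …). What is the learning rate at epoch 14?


n_drops = ⌊14/11⌋ = 1
lr = 0.05·0.8^1 = 0.05·0.8 = 0.04

0.04


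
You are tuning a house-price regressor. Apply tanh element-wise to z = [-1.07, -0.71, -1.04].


tanh(-1.07) = -0.7895
tanh(-0.71) = -0.6107
tanh(-1.04) = -0.7779
result = [-0.7895, -0.6107, -0.7779]

[-0.7895, -0.6107, -0.7779]


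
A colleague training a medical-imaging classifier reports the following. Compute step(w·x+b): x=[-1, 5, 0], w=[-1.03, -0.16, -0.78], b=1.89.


z = (-1)·(-1.03) + (5)·(-0.16) + (0)·(-0.78) + 1.89
  = 2.12
step(z) = 1 (z≥0)

1


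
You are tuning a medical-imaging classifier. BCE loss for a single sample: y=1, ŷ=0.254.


BCE = -[y·ln(p) + (1-y)·ln(1-p)]
= -1·ln(0.254) - 0
= -ln(0.254) = 1.3704

1.3704


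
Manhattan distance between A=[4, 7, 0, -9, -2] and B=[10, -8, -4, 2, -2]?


d = |4-10| + |7+ 8| + |0+ 4| + |-9-2| + |-2+ 2|
  = 6 + 15 + 4 + 11 + 0
  = 36

36


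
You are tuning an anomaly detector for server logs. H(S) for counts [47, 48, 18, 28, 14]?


Probabilities: [47/155, 48/155, 18/155, 28/155, 14/155] ≈ [0.3032, 0.3097, 0.1161, 0.1806, 0.0903]
H = -((47/155)·log₂(47/155) + (48/155)·log₂(48/155) + (18/155)·log₂(18/155) + (28/155)·log₂(28/155) + (14/155)·log₂(14/155))
  = 2.1657 bits

2.1657 bits


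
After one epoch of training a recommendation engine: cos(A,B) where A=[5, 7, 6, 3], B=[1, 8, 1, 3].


A·B = 5·1 + 7·8 + 6·1 + 3·3 = 76
‖A‖ = √119 = 10.9087, ‖B‖ = √75 = 8.6603
cos = 76/(√119·√75) = 76/√8925 = 0.8045

0.8045


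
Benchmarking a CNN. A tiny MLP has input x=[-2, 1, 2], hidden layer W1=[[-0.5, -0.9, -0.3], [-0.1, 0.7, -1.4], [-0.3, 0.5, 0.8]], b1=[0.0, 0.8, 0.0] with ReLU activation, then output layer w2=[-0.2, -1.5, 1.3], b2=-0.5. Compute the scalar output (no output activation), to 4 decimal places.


z1[0] = (-0.5)·(-2) + (-0.9)·(1) + (-0.3)·(2) + 0.0 = -0.5
z1[1] = (-0.1)·(-2) + (0.7)·(1) + (-1.4)·(2) + 0.8 = -1.1
z1[2] = (-0.3)·(-2) + (0.5)·(1) + (0.8)·(2) + 0.0 = 2.7
h = ReLU(z1) = [0.0, 0.0, 2.7]
output = (-0.2)·(0.0) + (-1.5)·(0.0) + (1.3)·(2.7) - 0.5 = 3.01

3.01


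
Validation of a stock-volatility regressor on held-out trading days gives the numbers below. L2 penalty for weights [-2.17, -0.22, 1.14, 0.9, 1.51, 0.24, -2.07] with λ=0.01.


‖w‖₂² = (-2.17)² + (-0.22)² + (1.14)² + (0.9)² + (1.51)² + (0.24)² + (-2.07)²
     = 4.7089 + 0.0484 + 1.2996 + 0.81 + 2.2801 + 0.0576 + 4.2849
     = 13.4895
λ·‖w‖₂² = 0.01·13.4895 = 0.134895

0.134895


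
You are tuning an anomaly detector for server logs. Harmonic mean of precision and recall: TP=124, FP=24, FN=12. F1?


Precision = 124/148 = 0.8378
Recall = 124/136 = 0.9118
F1 = 2·P·R/(P+R) = 2·TP/(2·TP+FP+FN) = 248/(248+24+12) = 248/284 = 0.8732

0.8732


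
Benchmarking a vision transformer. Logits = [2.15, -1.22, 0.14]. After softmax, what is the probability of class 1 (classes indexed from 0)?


Exponentials: e^2.15=8.5849, e^-1.22=0.2952, e^0.14=1.1503
Sum = 10.0304
Softmax = [0.8559, 0.0294, 0.1147]
p[1] = 0.2952/10.0304 = 0.0294

0.0294


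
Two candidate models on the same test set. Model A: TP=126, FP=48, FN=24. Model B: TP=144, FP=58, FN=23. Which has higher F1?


Model A: P=126/174=0.7241, R=126/150=0.84, F1=2PR/(P+R)=2TP/(2TP+FP+FN)=252/324=0.7778
Model B: P=144/202=0.7129, R=144/167=0.8623, F1=2PR/(P+R)=2TP/(2TP+FP+FN)=288/369=0.7805
0.7778 < 0.7805 → Model B

Model B


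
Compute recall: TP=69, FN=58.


Recall = TP/(TP+FN)
= 69/(69+58)
= 69/127 = 54.33%

54.33%


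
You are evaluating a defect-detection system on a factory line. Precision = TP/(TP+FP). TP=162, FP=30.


Precision = TP/(TP+FP)
= 162/(162+30)
= 162/192 = 84.38%

84.38%


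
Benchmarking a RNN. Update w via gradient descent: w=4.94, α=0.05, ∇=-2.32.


w_new = w - α·∇
= 4.94 - 0.05·-2.32
= 4.94 + 0.116
= 5.056

5.056


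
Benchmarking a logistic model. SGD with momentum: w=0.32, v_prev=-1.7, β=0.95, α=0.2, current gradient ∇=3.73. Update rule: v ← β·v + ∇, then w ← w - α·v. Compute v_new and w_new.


v_new = 0.95·-1.7 + 3.73 = -1.615 + 3.73 = 2.115
w_new = 0.32 - 0.2·2.115 = 0.32 - 0.423 = -0.103

v_new=2.115, w_new=-0.103


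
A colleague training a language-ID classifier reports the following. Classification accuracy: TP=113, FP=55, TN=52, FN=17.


Accuracy = (TP+TN)/(TP+TN+FP+FN)
= (113+52)/(237)
= 165/237 = 69.62%

69.62%


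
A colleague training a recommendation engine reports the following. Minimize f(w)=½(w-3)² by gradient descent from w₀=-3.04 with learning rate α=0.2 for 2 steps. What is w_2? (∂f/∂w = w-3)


step 1: grad = -3.04-3 = -6.04; w = -3.04 - 0.2·(-6.04) = -1.832
step 2: grad = -1.832-3 = -4.832; w = -1.832 - 0.2·(-4.832) = -0.8656

-0.8656


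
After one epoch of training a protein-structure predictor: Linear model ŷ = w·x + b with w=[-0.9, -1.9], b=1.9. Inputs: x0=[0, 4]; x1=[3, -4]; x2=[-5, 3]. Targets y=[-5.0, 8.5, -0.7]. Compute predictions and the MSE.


ŷ0 = (-0.9)·(0) + (-1.9)·(4) + 1.9 = -5.7
ŷ1 = (-0.9)·(3) + (-1.9)·(-4) + 1.9 = 6.8
ŷ2 = (-0.9)·(-5) + (-1.9)·(3) + 1.9 = 0.7
errors² = [0.49, 2.89, 1.96]
MSE = 5.3400/3 = 1.78

1.78


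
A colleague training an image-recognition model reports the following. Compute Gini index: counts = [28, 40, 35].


Probabilities: [28/103, 40/103, 35/103] ≈ [0.2718, 0.3883, 0.3398]
Σpᵢ² = (784 + 1600 + 1225)/103² = 3609/10609
Gini = 1 - Σpᵢ² = 1 - 3609/10609 = 0.6598

0.6598


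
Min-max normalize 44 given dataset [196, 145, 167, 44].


min=44, max=196
(44-44)/(196-44) = 0/152 = 0.0

0.0


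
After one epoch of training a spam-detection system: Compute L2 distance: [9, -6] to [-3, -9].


d = √((9+ 3)² + (-6+ 9)²)
  = √(144 + 9)
  = √153 = 12.3693

12.3693


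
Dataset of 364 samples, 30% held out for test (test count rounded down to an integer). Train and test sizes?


Test = ⌊364·30/100⌋ = 109
Train = 364 - 109 = 255

Train: 255, Test: 109


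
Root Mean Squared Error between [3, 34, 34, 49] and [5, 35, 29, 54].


MSE = 55/4 = 13.75
RMSE = √(55/4) = 3.7081

3.7081


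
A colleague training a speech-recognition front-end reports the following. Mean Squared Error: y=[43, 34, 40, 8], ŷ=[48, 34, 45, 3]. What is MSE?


Squared errors: (43-48)²=25, (34-34)²=0, (40-45)²=25, (8-3)²=25
Sum = 75
MSE = 75/4 = 75/4

75/4


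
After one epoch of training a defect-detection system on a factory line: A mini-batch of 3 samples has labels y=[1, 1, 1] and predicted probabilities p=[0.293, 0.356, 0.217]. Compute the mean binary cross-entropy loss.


L[0] = -ln(0.293) = 1.2276
L[1] = -ln(0.356) = 1.0328
L[2] = -ln(0.217) = 1.5279
mean = (1.2276 + 1.0328 + 1.5279)/3 = 1.2628

1.2628


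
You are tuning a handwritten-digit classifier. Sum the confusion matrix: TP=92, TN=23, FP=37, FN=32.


Total = TP + TN + FP + FN
= 92 + 23 + 37 + 32
= 184
(Predicted positive: 129, predicted negative: 55)

184


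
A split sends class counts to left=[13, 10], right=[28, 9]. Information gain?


Parent = [41, 19], H_parent = 0.9007
H_left = 0.9877 (n=23), H_right = 0.8004 (n=37)
H_children = (23/60)·0.9877 + (37/60)·0.8004 = 0.8722
IG = 0.9007 - 0.8722 = 0.0285

0.0285


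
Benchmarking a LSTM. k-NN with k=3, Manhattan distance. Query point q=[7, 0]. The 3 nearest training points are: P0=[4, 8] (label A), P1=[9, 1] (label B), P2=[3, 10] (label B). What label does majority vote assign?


d(q,P0) = 11  (label A)
d(q,P1) = 3  (label B)
d(q,P2) = 14  (label B)
Votes: A=1, B=2
Majority → B

B


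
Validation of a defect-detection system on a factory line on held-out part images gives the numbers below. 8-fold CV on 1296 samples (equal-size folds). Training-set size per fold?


Fold size = 1296/8 = 162
Training per fold = 1296 - 162 = 1134

1134


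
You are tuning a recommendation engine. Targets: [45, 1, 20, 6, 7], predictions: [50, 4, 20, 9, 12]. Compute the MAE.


Absolute errors: |45-50|=5, |1-4|=3, |20-20|=0, |6-9|=3, |7-12|=5
Sum = 16
MAE = 16/5 = 16/5

16/5


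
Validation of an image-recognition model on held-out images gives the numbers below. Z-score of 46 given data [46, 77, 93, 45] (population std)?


μ = 65.25, σ = 20.5472
z = (46 - 65.25)/20.5472 = -0.9369

-0.9369


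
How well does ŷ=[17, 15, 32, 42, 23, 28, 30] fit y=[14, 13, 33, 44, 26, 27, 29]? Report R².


ȳ = 26.5714
SS_res = Σ(y-ŷ)² = 29
SS_tot = Σ(y-ȳ)² = 693.71
R² = 1 - SS_res/SS_tot = 1 - 0.0418 = 0.9582

0.9582


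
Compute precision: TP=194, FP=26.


Precision = TP/(TP+FP)
= 194/(194+26)
= 194/220 = 88.18%

88.18%


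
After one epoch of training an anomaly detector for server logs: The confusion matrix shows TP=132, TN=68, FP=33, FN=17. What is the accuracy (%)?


Accuracy = (TP+TN)/(TP+TN+FP+FN)
= (132+68)/(250)
= 200/250 = 80.0%

80.0%


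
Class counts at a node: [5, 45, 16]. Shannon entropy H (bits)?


Probabilities: [5/66, 45/66, 16/66] ≈ [0.0758, 0.6818, 0.2424]
H = -((5/66)·log₂(5/66) + (45/66)·log₂(45/66) + (16/66)·log₂(16/66))
  = 1.1543 bits

1.1543 bits


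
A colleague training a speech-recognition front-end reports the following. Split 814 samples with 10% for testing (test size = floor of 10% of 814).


Test = ⌊814·10/100⌋ = 81
Train = 814 - 81 = 733

Train: 733, Test: 81


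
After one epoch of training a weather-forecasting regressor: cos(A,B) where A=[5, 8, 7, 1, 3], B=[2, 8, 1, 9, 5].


A·B = 5·2 + 8·8 + 7·1 + 1·9 + 3·5 = 105
‖A‖ = √148 = 12.1655, ‖B‖ = √175 = 13.2288
cos = 105/(√148·√175) = 105/√25900 = 0.6524

0.6524


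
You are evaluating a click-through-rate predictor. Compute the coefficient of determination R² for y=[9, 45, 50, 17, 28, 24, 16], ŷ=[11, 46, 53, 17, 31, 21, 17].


ȳ = 27
SS_res = Σ(y-ŷ)² = 33
SS_tot = Σ(y-ȳ)² = 1408
R² = 1 - SS_res/SS_tot = 1 - 0.0234 = 0.9766

0.9766


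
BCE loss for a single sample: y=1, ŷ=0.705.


BCE = -[y·ln(p) + (1-y)·ln(1-p)]
= -1·ln(0.705) - 0
= -ln(0.705) = 0.3496

0.3496


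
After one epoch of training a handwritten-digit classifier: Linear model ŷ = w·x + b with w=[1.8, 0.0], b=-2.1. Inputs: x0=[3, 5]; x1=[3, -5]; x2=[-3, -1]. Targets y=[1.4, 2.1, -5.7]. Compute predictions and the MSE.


ŷ0 = (1.8)·(3) + (0.0)·(5) - 2.1 = 3.3
ŷ1 = (1.8)·(3) + (0.0)·(-5) - 2.1 = 3.3
ŷ2 = (1.8)·(-3) + (0.0)·(-1) - 2.1 = -7.5
errors² = [3.61, 1.44, 3.24]
MSE = 8.2900/3 = 2.7633

2.7633


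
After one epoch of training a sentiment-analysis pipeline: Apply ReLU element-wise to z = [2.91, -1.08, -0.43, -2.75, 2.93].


ReLU(2.91) = max(0, 2.91) = 2.91
ReLU(-1.08) = max(0, -1.08) = 0.0
ReLU(-0.43) = max(0, -0.43) = 0.0
ReLU(-2.75) = max(0, -2.75) = 0.0
ReLU(2.93) = max(0, 2.93) = 2.93
result = [2.91, 0.0, 0.0, 0.0, 2.93]

[2.91, 0.0, 0.0, 0.0, 2.93]


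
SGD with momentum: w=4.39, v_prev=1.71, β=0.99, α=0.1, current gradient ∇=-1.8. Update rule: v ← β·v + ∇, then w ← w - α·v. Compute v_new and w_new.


v_new = 0.99·1.71 - 1.8 = 1.6929 - 1.8 = -0.1071
w_new = 4.39 - 0.1·-0.1071 = 4.39 + 0.01071 = 4.40071

v_new=-0.1071, w_new=4.40071


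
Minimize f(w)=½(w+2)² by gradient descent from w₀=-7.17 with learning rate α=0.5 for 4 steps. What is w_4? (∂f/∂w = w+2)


step 1: grad = -7.17+2 = -5.17; w = -7.17 - 0.5·(-5.17) = -4.585
step 2: grad = -4.585+2 = -2.585; w = -4.585 - 0.5·(-2.585) = -3.2925
step 3: grad = -3.2925+2 = -1.2925; w = -3.2925 - 0.5·(-1.2925) = -2.64625
step 4: grad = -2.64625+2 = -0.64625; w = -2.64625 - 0.5·(-0.64625) = -2.323125

-2.323125


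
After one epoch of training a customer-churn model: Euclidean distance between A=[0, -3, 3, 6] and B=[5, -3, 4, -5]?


d = √((0-5)² + (-3+ 3)² + (3-4)² + (6+ 5)²)
  = √(25 + 0 + 1 + 121)
  = √147 = 12.1244

12.1244


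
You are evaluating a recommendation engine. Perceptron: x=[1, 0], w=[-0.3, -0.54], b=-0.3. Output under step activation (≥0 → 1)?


z = (1)·(-0.3) + (0)·(-0.54) - 0.3
  = -0.6
step(z) = 0 (z<0)

0


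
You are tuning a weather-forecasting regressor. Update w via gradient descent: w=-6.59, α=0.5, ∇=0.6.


w_new = w - α·∇
= -6.59 - 0.5·0.6
= -6.59 - 0.3
= -6.89

-6.89


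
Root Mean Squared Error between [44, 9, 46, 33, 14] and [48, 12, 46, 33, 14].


MSE = 25/5 = 5
RMSE = √(25/5) = 2.2361

2.2361


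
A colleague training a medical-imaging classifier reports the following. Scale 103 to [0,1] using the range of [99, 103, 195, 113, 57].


min=57, max=195
(103-57)/(195-57) = 46/138 = 0.3333

0.3333


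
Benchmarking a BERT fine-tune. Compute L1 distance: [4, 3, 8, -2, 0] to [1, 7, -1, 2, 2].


d = |4-1| + |3-7| + |8+ 1| + |-2-2| + |0-2|
  = 3 + 4 + 9 + 4 + 2
  = 22

22


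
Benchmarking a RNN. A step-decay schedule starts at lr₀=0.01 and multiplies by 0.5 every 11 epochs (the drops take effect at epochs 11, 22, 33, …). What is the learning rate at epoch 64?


n_drops = ⌊64/11⌋ = 5
lr = 0.01·0.5^5 = 0.01·0.03125 = 0.0003125

0.0003125


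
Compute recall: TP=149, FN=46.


Recall = TP/(TP+FN)
= 149/(149+46)
= 149/195 = 76.41%

76.41%


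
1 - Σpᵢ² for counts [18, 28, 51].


Probabilities: [18/97, 28/97, 51/97] ≈ [0.1856, 0.2887, 0.5258]
Σpᵢ² = (324 + 784 + 2601)/97² = 3709/9409
Gini = 1 - Σpᵢ² = 1 - 3709/9409 = 0.6058

0.6058


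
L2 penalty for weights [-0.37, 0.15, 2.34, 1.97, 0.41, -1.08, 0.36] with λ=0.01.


‖w‖₂² = (-0.37)² + (0.15)² + (2.34)² + (1.97)² + (0.41)² + (-1.08)² + (0.36)²
     = 0.1369 + 0.0225 + 5.4756 + 3.8809 + 0.1681 + 1.1664 + 0.1296
     = 10.98
λ·‖w‖₂² = 0.01·10.98 = 0.1098

0.1098


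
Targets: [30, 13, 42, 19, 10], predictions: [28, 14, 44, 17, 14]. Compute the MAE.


Absolute errors: |30-28|=2, |13-14|=1, |42-44|=2, |19-17|=2, |10-14|=4
Sum = 11
MAE = 11/5 = 11/5

11/5


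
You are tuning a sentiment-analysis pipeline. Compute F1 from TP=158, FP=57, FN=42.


Precision = 158/215 = 0.7349
Recall = 158/200 = 0.79
F1 = 2·P·R/(P+R) = 2·TP/(2·TP+FP+FN) = 316/(316+57+42) = 316/415 = 0.7614

0.7614


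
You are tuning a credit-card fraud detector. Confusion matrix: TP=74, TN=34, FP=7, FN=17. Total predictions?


Total = TP + TN + FP + FN
= 74 + 34 + 7 + 17
= 132
(Predicted positive: 81, predicted negative: 51)

132


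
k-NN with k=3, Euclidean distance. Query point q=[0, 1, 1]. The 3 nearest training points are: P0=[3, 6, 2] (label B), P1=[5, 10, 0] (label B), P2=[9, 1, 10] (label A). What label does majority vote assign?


d(q,P0) = 5.9161  (label B)
d(q,P1) = 10.3441  (label B)
d(q,P2) = 12.7279  (label A)
Votes: A=1, B=2
Majority → B

B


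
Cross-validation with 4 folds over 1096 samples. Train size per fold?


Fold size = 1096/4 = 274
Training per fold = 1096 - 274 = 822

822


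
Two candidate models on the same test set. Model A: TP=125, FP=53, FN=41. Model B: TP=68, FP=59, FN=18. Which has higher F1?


Model A: P=125/178=0.7022, R=125/166=0.753, F1=2PR/(P+R)=2TP/(2TP+FP+FN)=250/344=0.7267
Model B: P=68/127=0.5354, R=68/86=0.7907, F1=2PR/(P+R)=2TP/(2TP+FP+FN)=136/213=0.6385
0.7267 > 0.6385 → Model A

Model A


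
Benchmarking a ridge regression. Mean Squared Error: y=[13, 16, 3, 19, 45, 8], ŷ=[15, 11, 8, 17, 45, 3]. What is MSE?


Squared errors: (13-15)²=4, (16-11)²=25, (3-8)²=25, (19-17)²=4, (45-45)²=0, (8-3)²=25
Sum = 83
MSE = 83/6 = 83/6

83/6


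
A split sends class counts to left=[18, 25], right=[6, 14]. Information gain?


Parent = [24, 39], H_parent = 0.9587
H_left = 0.9808 (n=43), H_right = 0.8813 (n=20)
H_children = (43/63)·0.9808 + (20/63)·0.8813 = 0.9492
IG = 0.9587 - 0.9492 = 0.0095

0.0095


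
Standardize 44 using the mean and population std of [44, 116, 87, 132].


μ = 94.75, σ = 33.4468
z = (44 - 94.75)/33.4468 = -1.5173

-1.5173


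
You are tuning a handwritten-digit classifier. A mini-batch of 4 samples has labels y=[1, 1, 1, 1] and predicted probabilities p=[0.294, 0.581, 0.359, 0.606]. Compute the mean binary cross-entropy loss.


L[0] = -ln(0.294) = 1.2242
L[1] = -ln(0.581) = 0.543
L[2] = -ln(0.359) = 1.0244
L[3] = -ln(0.606) = 0.5009
mean = (1.2242 + 0.543 + 1.0244 + 0.5009)/4 = 0.8231

0.8231


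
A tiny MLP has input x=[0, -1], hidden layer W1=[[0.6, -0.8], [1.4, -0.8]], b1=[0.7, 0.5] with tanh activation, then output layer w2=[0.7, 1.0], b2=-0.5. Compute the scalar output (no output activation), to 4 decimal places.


z1[0] = (0.6)·(0) + (-0.8)·(-1) + 0.7 = 1.5
z1[1] = (1.4)·(0) + (-0.8)·(-1) + 0.5 = 1.3
h = tanh(z1) = [0.9051, 0.8617]
output = (0.7)·(0.9051) + (1.0)·(0.8617) - 0.5 = 0.9953

0.9953


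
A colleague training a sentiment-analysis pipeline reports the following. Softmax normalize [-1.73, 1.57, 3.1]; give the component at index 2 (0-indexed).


Exponentials: e^-1.73=0.1773, e^1.57=4.8066, e^3.1=22.198
Sum = 27.1819
Softmax = [0.0065, 0.1768, 0.8166]
p[2] = 22.198/27.1819 = 0.8166

0.8166


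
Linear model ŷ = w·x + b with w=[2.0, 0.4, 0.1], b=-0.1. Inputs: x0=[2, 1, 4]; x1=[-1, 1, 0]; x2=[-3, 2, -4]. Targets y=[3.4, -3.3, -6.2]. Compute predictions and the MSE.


ŷ0 = (2.0)·(2) + (0.4)·(1) + (0.1)·(4) - 0.1 = 4.7
ŷ1 = (2.0)·(-1) + (0.4)·(1) + (0.1)·(0) - 0.1 = -1.7
ŷ2 = (2.0)·(-3) + (0.4)·(2) + (0.1)·(-4) - 0.1 = -5.7
errors² = [1.69, 2.56, 0.25]
MSE = 4.5000/3 = 1.5

1.5


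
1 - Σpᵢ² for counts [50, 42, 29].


Probabilities: [50/121, 42/121, 29/121] ≈ [0.4132, 0.3471, 0.2397]
Σpᵢ² = (2500 + 1764 + 841)/121² = 5105/14641
Gini = 1 - Σpᵢ² = 1 - 5105/14641 = 0.6513

0.6513


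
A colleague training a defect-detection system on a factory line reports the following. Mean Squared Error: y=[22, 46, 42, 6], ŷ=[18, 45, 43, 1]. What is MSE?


Squared errors: (22-18)²=16, (46-45)²=1, (42-43)²=1, (6-1)²=25
Sum = 43
MSE = 43/4 = 43/4

43/4


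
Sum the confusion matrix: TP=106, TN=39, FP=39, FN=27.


Total = TP + TN + FP + FN
= 106 + 39 + 39 + 27
= 211
(Predicted positive: 145, predicted negative: 66)

211


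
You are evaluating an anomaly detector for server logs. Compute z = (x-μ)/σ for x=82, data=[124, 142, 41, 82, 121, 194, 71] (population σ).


μ = 110.7143, σ = 46.9946
z = (82 - 110.7143)/46.9946 = -0.611

-0.611


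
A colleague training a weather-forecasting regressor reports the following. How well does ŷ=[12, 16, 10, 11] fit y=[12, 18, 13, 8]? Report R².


ȳ = 12.75
SS_res = Σ(y-ŷ)² = 22
SS_tot = Σ(y-ȳ)² = 50.75
R² = 1 - SS_res/SS_tot = 1 - 0.4335 = 0.5665

0.5665


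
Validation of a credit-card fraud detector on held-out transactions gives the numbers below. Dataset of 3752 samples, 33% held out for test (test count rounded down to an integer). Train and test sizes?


Test = ⌊3752·33/100⌋ = 1238
Train = 3752 - 1238 = 2514

Train: 2514, Test: 1238


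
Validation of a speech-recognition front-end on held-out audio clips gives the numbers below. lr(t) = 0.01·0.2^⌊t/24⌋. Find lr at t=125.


n_drops = ⌊125/24⌋ = 5
lr = 0.01·0.2^5 = 0.01·0.00032 = 0.0000032

0.0000032


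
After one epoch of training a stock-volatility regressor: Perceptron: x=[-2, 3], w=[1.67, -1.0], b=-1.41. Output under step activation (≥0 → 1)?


z = (-2)·(1.67) + (3)·(-1.0) - 1.41
  = -7.75
step(z) = 0 (z<0)

0


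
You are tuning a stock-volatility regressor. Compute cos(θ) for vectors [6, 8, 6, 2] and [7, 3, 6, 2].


A·B = 6·7 + 8·3 + 6·6 + 2·2 = 106
‖A‖ = √140 = 11.8322, ‖B‖ = √98 = 9.8995
cos = 106/(√140·√98) = 106/√13720 = 0.905

0.905


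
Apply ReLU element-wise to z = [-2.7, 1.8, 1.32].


ReLU(-2.7) = max(0, -2.7) = 0.0
ReLU(1.8) = max(0, 1.8) = 1.8
ReLU(1.32) = max(0, 1.32) = 1.32
result = [0.0, 1.8, 1.32]

[0.0, 1.8, 1.32]


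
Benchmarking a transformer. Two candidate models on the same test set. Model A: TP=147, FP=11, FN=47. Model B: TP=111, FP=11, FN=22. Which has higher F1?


Model A: P=147/158=0.9304, R=147/194=0.7577, F1=2PR/(P+R)=2TP/(2TP+FP+FN)=294/352=0.8352
Model B: P=111/122=0.9098, R=111/133=0.8346, F1=2PR/(P+R)=2TP/(2TP+FP+FN)=222/255=0.8706
0.8352 < 0.8706 → Model B

Model B


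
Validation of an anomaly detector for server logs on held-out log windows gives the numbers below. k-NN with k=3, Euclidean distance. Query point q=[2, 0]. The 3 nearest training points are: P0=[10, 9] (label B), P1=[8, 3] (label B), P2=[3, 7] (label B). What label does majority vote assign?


d(q,P0) = 12.0416  (label B)
d(q,P1) = 6.7082  (label B)
d(q,P2) = 7.0711  (label B)
Votes: A=0, B=3
Majority → B

B


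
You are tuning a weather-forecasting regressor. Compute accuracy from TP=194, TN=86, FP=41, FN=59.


Accuracy = (TP+TN)/(TP+TN+FP+FN)
= (194+86)/(380)
= 280/380 = 73.68%

73.68%


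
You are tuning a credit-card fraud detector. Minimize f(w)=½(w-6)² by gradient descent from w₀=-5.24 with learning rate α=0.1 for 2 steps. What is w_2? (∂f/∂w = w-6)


step 1: grad = -5.24-6 = -11.24; w = -5.24 - 0.1·(-11.24) = -4.116
step 2: grad = -4.116-6 = -10.116; w = -4.116 - 0.1·(-10.116) = -3.1044

-3.1044


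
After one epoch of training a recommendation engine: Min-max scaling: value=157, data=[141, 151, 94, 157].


min=94, max=157
(157-94)/(157-94) = 63/63 = 1.0

1.0


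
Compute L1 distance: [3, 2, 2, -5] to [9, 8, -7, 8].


d = |3-9| + |2-8| + |2+ 7| + |-5-8|
  = 6 + 6 + 9 + 13
  = 34

34


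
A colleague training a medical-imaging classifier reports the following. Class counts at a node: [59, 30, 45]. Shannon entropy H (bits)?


Probabilities: [59/134, 30/134, 45/134] ≈ [0.4403, 0.2239, 0.3358]
H = -((59/134)·log₂(59/134) + (30/134)·log₂(30/134) + (45/134)·log₂(45/134))
  = 1.5331 bits

1.5331 bits


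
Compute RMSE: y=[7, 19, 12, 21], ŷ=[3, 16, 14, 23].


MSE = 33/4 = 8.25
RMSE = √(33/4) = 2.8723

2.8723


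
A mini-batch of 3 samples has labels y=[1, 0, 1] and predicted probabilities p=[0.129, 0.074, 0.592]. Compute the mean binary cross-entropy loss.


L[0] = -ln(0.129) = 2.0479
L[1] = -ln(1-0.074) = -ln(0.926) = 0.0769
L[2] = -ln(0.592) = 0.5242
mean = (2.0479 + 0.0769 + 0.5242)/3 = 0.883

0.883


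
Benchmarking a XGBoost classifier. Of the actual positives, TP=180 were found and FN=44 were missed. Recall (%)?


Recall = TP/(TP+FN)
= 180/(180+44)
= 180/224 = 80.36%

80.36%


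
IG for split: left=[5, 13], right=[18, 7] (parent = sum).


Parent = [23, 20], H_parent = 0.9965
H_left = 0.8524 (n=18), H_right = 0.8555 (n=25)
H_children = (18/43)·0.8524 + (25/43)·0.8555 = 0.8542
IG = 0.9965 - 0.8542 = 0.1423

0.1423


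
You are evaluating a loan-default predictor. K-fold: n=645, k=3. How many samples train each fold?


Fold size = 645/3 = 215
Training per fold = 645 - 215 = 430

430


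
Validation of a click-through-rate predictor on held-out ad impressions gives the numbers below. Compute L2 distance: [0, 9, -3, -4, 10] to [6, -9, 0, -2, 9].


d = √((0-6)² + (9+ 9)² + (-3-0)² + (-4+ 2)² + (10-9)²)
  = √(36 + 324 + 9 + 4 + 1)
  = √374 = 19.3391

19.3391


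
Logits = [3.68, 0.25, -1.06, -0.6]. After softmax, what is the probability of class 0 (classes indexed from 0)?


Exponentials: e^3.68=39.6464, e^0.25=1.284, e^-1.06=0.3465, e^-0.6=0.5488
Sum = 41.8257
Softmax = [0.9479, 0.0307, 0.0083, 0.0131]
p[0] = 39.6464/41.8257 = 0.9479

0.9479


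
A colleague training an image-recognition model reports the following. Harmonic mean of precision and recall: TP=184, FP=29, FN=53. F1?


Precision = 184/213 = 0.8638
Recall = 184/237 = 0.7764
F1 = 2·P·R/(P+R) = 2·TP/(2·TP+FP+FN) = 368/(368+29+53) = 368/450 = 0.8178

0.8178


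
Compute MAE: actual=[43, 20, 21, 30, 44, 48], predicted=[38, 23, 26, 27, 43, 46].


Absolute errors: |43-38|=5, |20-23|=3, |21-26|=5, |30-27|=3, |44-43|=1, |48-46|=2
Sum = 19
MAE = 19/6 = 19/6

19/6


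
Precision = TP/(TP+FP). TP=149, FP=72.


Precision = TP/(TP+FP)
= 149/(149+72)
= 149/221 = 67.42%

67.42%


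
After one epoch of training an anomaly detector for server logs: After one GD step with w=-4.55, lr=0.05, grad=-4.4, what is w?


w_new = w - α·∇
= -4.55 - 0.05·-4.4
= -4.55 + 0.22
= -4.33

-4.33


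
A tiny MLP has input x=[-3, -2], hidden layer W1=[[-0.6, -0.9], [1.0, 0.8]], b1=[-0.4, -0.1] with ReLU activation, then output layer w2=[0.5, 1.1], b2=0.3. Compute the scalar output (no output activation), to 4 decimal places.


z1[0] = (-0.6)·(-3) + (-0.9)·(-2) - 0.4 = 3.2
z1[1] = (1.0)·(-3) + (0.8)·(-2) - 0.1 = -4.7
h = ReLU(z1) = [3.2, 0.0]
output = (0.5)·(3.2) + (1.1)·(0.0) + 0.3 = 1.9

1.9


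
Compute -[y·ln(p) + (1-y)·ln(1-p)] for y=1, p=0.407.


BCE = -[y·ln(p) + (1-y)·ln(1-p)]
= -1·ln(0.407) - 0
= -ln(0.407) = 0.8989

0.8989


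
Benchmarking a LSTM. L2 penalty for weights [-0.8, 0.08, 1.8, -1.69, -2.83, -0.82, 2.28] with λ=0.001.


‖w‖₂² = (-0.8)² + (0.08)² + (1.8)² + (-1.69)² + (-2.83)² + (-0.82)² + (2.28)²
     = 0.64 + 0.0064 + 3.24 + 2.8561 + 8.0089 + 0.6724 + 5.1984
     = 20.6222
λ·‖w‖₂² = 0.001·20.6222 = 0.020622

0.020622


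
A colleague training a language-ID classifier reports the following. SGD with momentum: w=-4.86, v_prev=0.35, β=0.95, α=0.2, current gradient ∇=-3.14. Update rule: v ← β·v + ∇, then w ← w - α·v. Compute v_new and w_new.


v_new = 0.95·0.35 - 3.14 = 0.3325 - 3.14 = -2.8075
w_new = -4.86 - 0.2·-2.8075 = -4.86 + 0.5615 = -4.2985

v_new=-2.8075, w_new=-4.2985


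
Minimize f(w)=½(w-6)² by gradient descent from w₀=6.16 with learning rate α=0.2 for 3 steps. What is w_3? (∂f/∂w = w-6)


step 1: grad = 6.16-6 = 0.16; w = 6.16 - 0.2·(0.16) = 6.128
step 2: grad = 6.128-6 = 0.128; w = 6.128 - 0.2·(0.128) = 6.1024
step 3: grad = 6.1024-6 = 0.1024; w = 6.1024 - 0.2·(0.1024) = 6.08192

6.08192


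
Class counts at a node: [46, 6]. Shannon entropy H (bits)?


Probabilities: [46/52, 6/52] ≈ [0.8846, 0.1154]
H = -((46/52)·log₂(46/52) + (6/52)·log₂(6/52))
  = 0.5159 bits

0.5159 bits


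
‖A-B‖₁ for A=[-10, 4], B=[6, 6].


d = |-10-6| + |4-6|
  = 16 + 2
  = 18

18


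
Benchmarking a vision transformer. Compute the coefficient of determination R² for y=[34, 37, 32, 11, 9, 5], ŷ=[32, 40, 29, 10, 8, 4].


ȳ = 21.3333
SS_res = Σ(y-ŷ)² = 25
SS_tot = Σ(y-ȳ)² = 1045.33
R² = 1 - SS_res/SS_tot = 1 - 0.0239 = 0.9761

0.9761


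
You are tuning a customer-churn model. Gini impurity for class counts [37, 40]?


Probabilities: [37/77, 40/77] ≈ [0.4805, 0.5195]
Σpᵢ² = (1369 + 1600)/77² = 2969/5929
Gini = 1 - Σpᵢ² = 1 - 2969/5929 = 0.4992

0.4992


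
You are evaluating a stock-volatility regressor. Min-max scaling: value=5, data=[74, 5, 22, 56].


min=5, max=74
(5-5)/(74-5) = 0/69 = 0.0

0.0


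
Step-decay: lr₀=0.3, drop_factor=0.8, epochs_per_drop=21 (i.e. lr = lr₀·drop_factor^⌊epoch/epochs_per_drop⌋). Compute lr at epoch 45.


n_drops = ⌊45/21⌋ = 2
lr = 0.3·0.8^2 = 0.3·0.64 = 0.192

0.192


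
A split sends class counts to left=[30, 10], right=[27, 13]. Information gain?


Parent = [57, 23], H_parent = 0.8655
H_left = 0.8113 (n=40), H_right = 0.9097 (n=40)
H_children = (40/80)·0.8113 + (40/80)·0.9097 = 0.8605
IG = 0.8655 - 0.8605 = 0.005

0.005


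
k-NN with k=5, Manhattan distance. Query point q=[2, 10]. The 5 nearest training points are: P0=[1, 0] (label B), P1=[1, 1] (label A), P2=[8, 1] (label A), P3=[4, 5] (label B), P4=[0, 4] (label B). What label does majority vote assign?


d(q,P0) = 11  (label B)
d(q,P1) = 10  (label A)
d(q,P2) = 15  (label A)
d(q,P3) = 7  (label B)
d(q,P4) = 8  (label B)
Votes: A=2, B=3
Majority → B

B


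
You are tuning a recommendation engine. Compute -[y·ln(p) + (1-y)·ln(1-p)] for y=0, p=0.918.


BCE = -[y·ln(p) + (1-y)·ln(1-p)]
= -0 - 1·ln(1-0.918)
= -ln(0.082) = 2.501

2.501


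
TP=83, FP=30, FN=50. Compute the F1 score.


Precision = 83/113 = 0.7345
Recall = 83/133 = 0.6241
F1 = 2·P·R/(P+R) = 2·TP/(2·TP+FP+FN) = 166/(166+30+50) = 166/246 = 0.6748

0.6748


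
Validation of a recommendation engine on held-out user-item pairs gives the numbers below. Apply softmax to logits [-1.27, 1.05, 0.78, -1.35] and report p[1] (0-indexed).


Exponentials: e^-1.27=0.2808, e^1.05=2.8577, e^0.78=2.1815, e^-1.35=0.2592
Sum = 5.5792
Softmax = [0.0503, 0.5122, 0.391, 0.0465]
p[1] = 2.8577/5.5792 = 0.5122

0.5122


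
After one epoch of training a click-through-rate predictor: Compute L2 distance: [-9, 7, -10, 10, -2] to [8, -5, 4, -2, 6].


d = √((-9-8)² + (7+ 5)² + (-10-4)² + (10+ 2)² + (-2-6)²)
  = √(289 + 144 + 196 + 144 + 64)
  = √837 = 28.931

28.931


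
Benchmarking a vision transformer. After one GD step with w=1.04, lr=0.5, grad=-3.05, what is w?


w_new = w - α·∇
= 1.04 - 0.5·-3.05
= 1.04 + 1.525
= 2.565

2.565


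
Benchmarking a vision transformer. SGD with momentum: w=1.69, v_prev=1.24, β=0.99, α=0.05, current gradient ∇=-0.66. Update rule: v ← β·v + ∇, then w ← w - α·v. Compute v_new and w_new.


v_new = 0.99·1.24 - 0.66 = 1.2276 - 0.66 = 0.5676
w_new = 1.69 - 0.05·0.5676 = 1.69 - 0.02838 = 1.66162

v_new=0.5676, w_new=1.66162


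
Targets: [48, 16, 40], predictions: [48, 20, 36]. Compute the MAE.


Absolute errors: |48-48|=0, |16-20|=4, |40-36|=4
Sum = 8
MAE = 8/3 = 8/3

8/3


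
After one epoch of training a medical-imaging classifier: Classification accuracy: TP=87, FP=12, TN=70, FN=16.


Accuracy = (TP+TN)/(TP+TN+FP+FN)
= (87+70)/(185)
= 157/185 = 84.86%

84.86%


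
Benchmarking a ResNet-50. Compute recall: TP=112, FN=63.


Recall = TP/(TP+FN)
= 112/(112+63)
= 112/175 = 64.0%

64.0%


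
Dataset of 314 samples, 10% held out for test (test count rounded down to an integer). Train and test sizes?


Test = ⌊314·10/100⌋ = 31
Train = 314 - 31 = 283

Train: 283, Test: 31


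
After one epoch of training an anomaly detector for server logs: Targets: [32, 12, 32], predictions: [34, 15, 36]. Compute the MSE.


Squared errors: (32-34)²=4, (12-15)²=9, (32-36)²=16
Sum = 29
MSE = 29/3 = 29/3

29/3


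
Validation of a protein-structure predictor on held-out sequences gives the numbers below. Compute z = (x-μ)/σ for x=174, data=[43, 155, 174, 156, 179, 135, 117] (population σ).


μ = 137, σ = 43.1906
z = (174 - 137)/43.1906 = 0.8567

0.8567


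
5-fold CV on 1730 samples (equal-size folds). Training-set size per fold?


Fold size = 1730/5 = 346
Training per fold = 1730 - 346 = 1384

1384


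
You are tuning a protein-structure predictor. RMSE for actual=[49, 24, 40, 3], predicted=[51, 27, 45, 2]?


MSE = 39/4 = 9.75
RMSE = √(39/4) = 3.1225

3.1225


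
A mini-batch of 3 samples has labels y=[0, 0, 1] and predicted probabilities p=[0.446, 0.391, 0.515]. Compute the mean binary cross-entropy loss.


L[0] = -ln(1-0.446) = -ln(0.554) = 0.5906
L[1] = -ln(1-0.391) = -ln(0.609) = 0.4959
L[2] = -ln(0.515) = 0.6636
mean = (0.5906 + 0.4959 + 0.6636)/3 = 0.5834

0.5834


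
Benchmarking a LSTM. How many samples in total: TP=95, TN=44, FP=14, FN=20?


Total = TP + TN + FP + FN
= 95 + 44 + 14 + 20
= 173
(Predicted positive: 109, predicted negative: 64)

173
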